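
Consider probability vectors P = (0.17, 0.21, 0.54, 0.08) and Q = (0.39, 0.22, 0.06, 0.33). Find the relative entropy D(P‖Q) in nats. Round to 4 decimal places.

0.9222 nats

D(P‖Q) = Σ p·ln(p/q).
  0.17·ln(0.17/0.39) = -0.14116
  0.21·ln(0.21/0.22) = -0.00977
  0.54·ln(0.54/0.06) = 1.18650
  0.08·ln(0.08/0.33) = -0.11337
D(P‖Q) = 0.9222 nats.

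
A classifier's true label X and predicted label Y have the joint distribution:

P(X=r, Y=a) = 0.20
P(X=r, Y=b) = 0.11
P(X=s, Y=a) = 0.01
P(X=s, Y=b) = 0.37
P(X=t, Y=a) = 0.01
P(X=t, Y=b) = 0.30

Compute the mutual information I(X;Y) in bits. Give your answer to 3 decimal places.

Marginals: p(X) = (0.3100, 0.3800, 0.3100), p(Y) = (0.2200, 0.7800).
I(X;Y) = Σ p(x,y)·log₂[p(x,y)/(p(x)p(y))].
  (r,a): 0.20·log₂(2.9326) = 0.3104
  (r,b): 0.11·log₂(0.4549) = -0.1250
  (s,a): 0.01·log₂(0.1196) = -0.0306
  (s,b): 0.37·log₂(1.2483) = 0.1184
  (t,a): 0.01·log₂(0.1466) = -0.0277
  (t,b): 0.30·log₂(1.2407) = 0.0933
Sum = 0.339 bits.

0.339 bits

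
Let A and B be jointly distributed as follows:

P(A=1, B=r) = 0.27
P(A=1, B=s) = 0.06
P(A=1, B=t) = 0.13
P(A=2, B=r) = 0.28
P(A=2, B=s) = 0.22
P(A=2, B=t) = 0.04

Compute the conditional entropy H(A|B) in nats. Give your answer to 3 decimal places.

Marginals: p(A) = (0.4600, 0.5400), p(B) = (0.5500, 0.2800, 0.1700).
H(A|B) = Σ p(B) · H(A|B=·).
  B=r: p=0.5500, H(A|B=r) = 0.6930
  B=s: p=0.2800, H(A|B=s) = 0.5196
  B=t: p=0.1700, H(A|B=t) = 0.5456
Weighted sum = 0.619 nats.

0.619 nats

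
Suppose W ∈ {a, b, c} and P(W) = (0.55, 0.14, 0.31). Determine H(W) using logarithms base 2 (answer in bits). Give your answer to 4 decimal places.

1.3953 bits

H(W) = −Σ p·log₂ p.
  −(0.55)·log₂(0.55) = 0.47437
  −(0.14)·log₂(0.14) = 0.39711
  −(0.31)·log₂(0.31) = 0.52379
Sum: 0.47437 + 0.39711 + 0.52379 = 1.3953 bits.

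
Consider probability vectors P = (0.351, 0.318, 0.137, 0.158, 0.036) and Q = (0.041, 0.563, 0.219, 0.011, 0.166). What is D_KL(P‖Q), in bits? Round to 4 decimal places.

D(P‖Q) = Σ p·log₂(p/q).
  0.351·log₂(0.351/0.041) = 1.08732
  0.318·log₂(0.318/0.563) = -0.26207
  0.137·log₂(0.137/0.219) = -0.09272
  0.158·log₂(0.158/0.011) = 0.60741
  0.036·log₂(0.036/0.166) = -0.07938
D(P‖Q) = 1.2606 bits.

1.2606 bits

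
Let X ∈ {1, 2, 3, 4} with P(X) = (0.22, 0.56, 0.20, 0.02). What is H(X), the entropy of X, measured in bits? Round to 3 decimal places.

H(X) = −Σ p·log₂ p.
  −(0.22)·log₂(0.22) = 0.4806
  −(0.56)·log₂(0.56) = 0.4684
  −(0.20)·log₂(0.20) = 0.4644
  −(0.02)·log₂(0.02) = 0.1129
Sum: 0.4806 + 0.4684 + 0.4644 + 0.1129 = 1.526 bits.

1.526 bits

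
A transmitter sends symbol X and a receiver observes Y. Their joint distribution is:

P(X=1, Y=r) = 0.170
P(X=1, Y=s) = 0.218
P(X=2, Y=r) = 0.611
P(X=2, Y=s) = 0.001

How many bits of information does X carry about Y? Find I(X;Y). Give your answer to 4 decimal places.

0.3639 bits

Marginals: p(X) = (0.3880, 0.6120), p(Y) = (0.7810, 0.2190).
I(X;Y) = H(X) + H(Y) − H(X,Y).
H(X) = 0.9635, H(Y) = 0.7583, H(X,Y) = 1.3579.
I(X;Y) = 0.9635 + 0.7583 − 1.3579 = 0.3639 bits.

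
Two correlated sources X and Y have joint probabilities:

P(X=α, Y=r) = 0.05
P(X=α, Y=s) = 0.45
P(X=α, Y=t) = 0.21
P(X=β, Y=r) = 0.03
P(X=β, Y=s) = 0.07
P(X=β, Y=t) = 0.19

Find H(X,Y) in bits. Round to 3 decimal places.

H(X,Y) = −Σ p(x,y)·log₂ p(x,y) over all 6 cells.
  cell (α,r): −0.05·log₂0.05 = 0.2161
  cell (α,s): −0.45·log₂0.45 = 0.5184
  cell (α,t): −0.21·log₂0.21 = 0.4728
  cell (β,r): −0.03·log₂0.03 = 0.1518
  cell (β,s): −0.07·log₂0.07 = 0.2686
  cell (β,t): −0.19·log₂0.19 = 0.4552
Sum = 2.083 bits.

2.083 bits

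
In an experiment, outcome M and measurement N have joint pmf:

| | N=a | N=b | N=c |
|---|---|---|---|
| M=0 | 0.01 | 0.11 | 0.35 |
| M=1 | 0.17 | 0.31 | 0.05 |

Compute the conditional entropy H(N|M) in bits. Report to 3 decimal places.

1.124 bits

Marginals: p(M) = (0.4700, 0.5300), p(N) = (0.1800, 0.4200, 0.4000).
H(N|M) = Σ p(M) · H(N|M=·).
  M=0: p=0.4700, H(N|M=0) = 0.9253
  M=1: p=0.5300, H(N|M=1) = 1.3001
Weighted sum = 1.124 bits.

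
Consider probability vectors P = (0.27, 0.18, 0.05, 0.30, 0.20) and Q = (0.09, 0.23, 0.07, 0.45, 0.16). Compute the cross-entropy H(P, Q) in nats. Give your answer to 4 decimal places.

H(P,Q) = −Σ p·ln q.
  −0.27·ln(0.09) = 0.65015
  −0.18·ln(0.23) = 0.26454
  −0.05·ln(0.07) = 0.13296
  −0.30·ln(0.45) = 0.23955
  −0.20·ln(0.16) = 0.36652
H(P,Q) = 1.6537 nats.

1.6537 nats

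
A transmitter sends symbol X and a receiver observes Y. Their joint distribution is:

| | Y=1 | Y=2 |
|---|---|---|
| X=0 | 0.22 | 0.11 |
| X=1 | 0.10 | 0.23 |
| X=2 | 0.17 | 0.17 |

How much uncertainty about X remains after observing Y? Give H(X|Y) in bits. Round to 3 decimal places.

1.520 bits

Chain rule: H(X|Y) = H(X,Y) − H(Y).
Marginals: p(X) = (0.3300, 0.3300, 0.3400), p(Y) = (0.4900, 0.5100).
H(X,Y) = 2.5199 bits; H(Y) = 0.9997 bits.
H(X|Y) = 2.5199 − 0.9997 = 1.520 bits.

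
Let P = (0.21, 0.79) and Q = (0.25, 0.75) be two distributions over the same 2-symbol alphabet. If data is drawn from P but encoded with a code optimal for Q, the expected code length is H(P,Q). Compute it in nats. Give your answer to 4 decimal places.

0.5184 nats

H(P,Q) = −Σ p·ln q.
  −0.21·ln(0.25) = 0.29112
  −0.79·ln(0.75) = 0.22727
H(P,Q) = 0.5184 nats.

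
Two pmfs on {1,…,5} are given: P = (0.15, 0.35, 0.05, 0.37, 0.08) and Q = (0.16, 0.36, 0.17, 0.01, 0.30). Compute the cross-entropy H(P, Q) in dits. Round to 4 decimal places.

1.0950 dits

H(P,Q) = −Σ p·log₁₀ q.
  −0.15·log₁₀(0.16) = 0.11938
  −0.35·log₁₀(0.36) = 0.15529
  −0.05·log₁₀(0.17) = 0.03848
  −0.37·log₁₀(0.01) = 0.74000
  −0.08·log₁₀(0.30) = 0.04183
H(P,Q) = 1.0950 dits.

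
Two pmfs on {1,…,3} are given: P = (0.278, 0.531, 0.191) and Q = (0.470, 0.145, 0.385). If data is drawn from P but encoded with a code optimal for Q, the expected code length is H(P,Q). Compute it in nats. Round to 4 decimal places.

H(P,Q) = −Σ p·ln q.
  −0.278·ln(0.470) = 0.20990
  −0.531·ln(0.145) = 1.02537
  −0.191·ln(0.385) = 0.18231
H(P,Q) = 1.4176 nats.

1.4176 nats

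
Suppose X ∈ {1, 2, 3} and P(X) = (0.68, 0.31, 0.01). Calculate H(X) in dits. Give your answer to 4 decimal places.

0.2916 dits

H(X) = −Σ p·log₁₀ p.
  −(0.68)·log₁₀(0.68) = 0.11389
  −(0.31)·log₁₀(0.31) = 0.15768
  −(0.01)·log₁₀(0.01) = 0.02000
Sum: 0.11389 + 0.15768 + 0.02000 = 0.2916 dits.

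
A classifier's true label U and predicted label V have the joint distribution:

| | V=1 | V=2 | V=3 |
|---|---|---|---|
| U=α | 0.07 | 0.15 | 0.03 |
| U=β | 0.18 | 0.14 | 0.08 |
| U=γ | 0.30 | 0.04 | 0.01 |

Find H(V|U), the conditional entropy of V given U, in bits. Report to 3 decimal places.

1.179 bits

Marginals: p(U) = (0.2500, 0.4000, 0.3500), p(V) = (0.5500, 0.3300, 0.1200).
H(V|U) = Σ p(U) · H(V|U=·).
  U=α: p=0.2500, H(V|U=α) = 1.3235
  U=β: p=0.4000, H(V|U=β) = 1.5129
  U=γ: p=0.3500, H(V|U=γ) = 0.6948
Weighted sum = 1.179 bits.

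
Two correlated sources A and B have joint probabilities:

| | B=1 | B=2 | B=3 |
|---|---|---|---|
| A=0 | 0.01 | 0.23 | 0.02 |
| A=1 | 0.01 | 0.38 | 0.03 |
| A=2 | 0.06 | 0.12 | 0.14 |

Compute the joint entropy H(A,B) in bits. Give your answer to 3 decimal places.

2.423 bits

H(A,B) = −Σ p(x,y)·log₂ p(x,y) over all 9 cells.
  cell (0,1): −0.01·log₂0.01 = 0.0664
  cell (0,2): −0.23·log₂0.23 = 0.4877
  cell (0,3): −0.02·log₂0.02 = 0.1129
  cell (1,1): −0.01·log₂0.01 = 0.0664
  cell (1,2): −0.38·log₂0.38 = 0.5305
  cell (1,3): −0.03·log₂0.03 = 0.1518
  cell (2,1): −0.06·log₂0.06 = 0.2435
  cell (2,2): −0.12·log₂0.12 = 0.3671
  cell (2,3): −0.14·log₂0.14 = 0.3971
Sum = 2.423 bits.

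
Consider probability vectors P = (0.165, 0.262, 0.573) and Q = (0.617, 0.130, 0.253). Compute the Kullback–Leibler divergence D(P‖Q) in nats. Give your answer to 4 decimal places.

0.4344 nats

D(P‖Q) = Σ p·ln(p/q).
  0.165·ln(0.165/0.617) = -0.21762
  0.262·ln(0.262/0.130) = 0.18361
  0.573·ln(0.573/0.253) = 0.46843
D(P‖Q) = 0.4344 nats.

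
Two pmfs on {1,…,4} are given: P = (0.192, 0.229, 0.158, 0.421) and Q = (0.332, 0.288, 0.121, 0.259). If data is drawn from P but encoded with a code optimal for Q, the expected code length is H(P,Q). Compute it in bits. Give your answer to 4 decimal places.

H(P,Q) = −Σ p·log₂ q.
  −0.192·log₂(0.332) = 0.30542
  −0.229·log₂(0.288) = 0.41125
  −0.158·log₂(0.121) = 0.48141
  −0.421·log₂(0.259) = 0.82052
H(P,Q) = 2.0186 bits.

2.0186 bits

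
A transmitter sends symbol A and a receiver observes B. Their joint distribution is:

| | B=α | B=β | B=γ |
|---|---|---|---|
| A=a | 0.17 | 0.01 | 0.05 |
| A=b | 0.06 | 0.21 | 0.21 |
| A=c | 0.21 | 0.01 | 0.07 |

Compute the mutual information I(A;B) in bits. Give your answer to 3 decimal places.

Marginals: p(A) = (0.2300, 0.4800, 0.2900), p(B) = (0.4400, 0.2300, 0.3300).
I(A;B) = Σ p(x,y)·log₂[p(x,y)/(p(x)p(y))].
  (a,α): 0.17·log₂(1.6798) = 0.1272
  (a,β): 0.01·log₂(0.1890) = -0.0240
  (a,γ): 0.05·log₂(0.6588) = -0.0301
  (b,α): 0.06·log₂(0.2841) = -0.1089
  (b,β): 0.21·log₂(1.9022) = 0.1948
  (b,γ): 0.21·log₂(1.3258) = 0.0854
  (c,α): 0.21·log₂(1.6458) = 0.1509
  (c,β): 0.01·log₂(0.1499) = -0.0274
  (c,γ): 0.07·log₂(0.7315) = -0.0316
Sum = 0.336 bits.

0.336 bits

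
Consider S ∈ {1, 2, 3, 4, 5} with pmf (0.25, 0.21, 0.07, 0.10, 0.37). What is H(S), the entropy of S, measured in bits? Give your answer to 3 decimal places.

H(S) = −Σ p·log₂ p.
  −(0.25)·log₂(0.25) = 0.5000
  −(0.21)·log₂(0.21) = 0.4728
  −(0.07)·log₂(0.07) = 0.2686
  −(0.10)·log₂(0.10) = 0.3322
  −(0.37)·log₂(0.37) = 0.5307
Sum: 0.5000 + 0.4728 + 0.2686 + 0.3322 + 0.5307 = 2.104 bits.

2.104 bits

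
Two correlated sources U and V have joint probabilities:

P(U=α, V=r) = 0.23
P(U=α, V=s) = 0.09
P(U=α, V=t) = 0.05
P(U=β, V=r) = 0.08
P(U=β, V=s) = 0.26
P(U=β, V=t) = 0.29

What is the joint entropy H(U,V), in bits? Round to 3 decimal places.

2.331 bits

H(U,V) = −Σ p(x,y)·log₂ p(x,y) over all 6 cells.
  cell (α,r): −0.23·log₂0.23 = 0.4877
  cell (α,s): −0.09·log₂0.09 = 0.3127
  cell (α,t): −0.05·log₂0.05 = 0.2161
  cell (β,r): −0.08·log₂0.08 = 0.2915
  cell (β,s): −0.26·log₂0.26 = 0.5053
  cell (β,t): −0.29·log₂0.29 = 0.5179
Sum = 2.331 bits.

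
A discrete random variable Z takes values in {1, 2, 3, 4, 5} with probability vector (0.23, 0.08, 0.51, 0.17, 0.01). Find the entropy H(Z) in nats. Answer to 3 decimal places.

1.231 nats

H(Z) = −Σ p·ln p.
  −(0.23)·ln(0.23) = 0.3380
  −(0.08)·ln(0.08) = 0.2021
  −(0.51)·ln(0.51) = 0.3434
  −(0.17)·ln(0.17) = 0.3012
  −(0.01)·ln(0.01) = 0.0461
Sum: 0.3380 + 0.2021 + 0.3434 + 0.3012 + 0.0461 = 1.231 nats.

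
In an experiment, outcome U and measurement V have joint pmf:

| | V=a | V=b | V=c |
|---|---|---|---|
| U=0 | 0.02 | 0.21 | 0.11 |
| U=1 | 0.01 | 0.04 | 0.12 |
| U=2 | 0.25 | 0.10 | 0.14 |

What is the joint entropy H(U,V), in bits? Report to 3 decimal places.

2.785 bits

H(U,V) = −Σ p(x,y)·log₂ p(x,y) over all 9 cells.
  cell (0,a): −0.02·log₂0.02 = 0.1129
  cell (0,b): −0.21·log₂0.21 = 0.4728
  cell (0,c): −0.11·log₂0.11 = 0.3503
  cell (1,a): −0.01·log₂0.01 = 0.0664
  cell (1,b): −0.04·log₂0.04 = 0.1858
  cell (1,c): −0.12·log₂0.12 = 0.3671
  cell (2,a): −0.25·log₂0.25 = 0.5000
  cell (2,b): −0.10·log₂0.10 = 0.3322
  cell (2,c): −0.14·log₂0.14 = 0.3971
Sum = 2.785 bits.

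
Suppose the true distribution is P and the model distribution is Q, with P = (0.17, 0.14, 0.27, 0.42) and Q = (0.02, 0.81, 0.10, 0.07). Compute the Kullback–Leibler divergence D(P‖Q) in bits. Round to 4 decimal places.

1.6429 bits

D(P‖Q) = Σ p·log₂(p/q).
  0.17·log₂(0.17/0.02) = 0.52487
  0.14·log₂(0.14/0.81) = -0.35455
  0.27·log₂(0.27/0.10) = 0.38690
  0.42·log₂(0.42/0.07) = 1.08568
D(P‖Q) = 1.6429 bits.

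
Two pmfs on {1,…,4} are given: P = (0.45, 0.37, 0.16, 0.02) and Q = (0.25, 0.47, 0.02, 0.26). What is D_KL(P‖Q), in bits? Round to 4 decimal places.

0.6599 bits

D(P‖Q) = Σ p·log₂(p/q).
  0.45·log₂(0.45/0.25) = 0.38160
  0.37·log₂(0.37/0.47) = -0.12770
  0.16·log₂(0.16/0.02) = 0.48000
  0.02·log₂(0.02/0.26) = -0.07401
D(P‖Q) = 0.6599 bits.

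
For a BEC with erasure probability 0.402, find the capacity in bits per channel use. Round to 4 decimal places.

0.5980 bits

Binary erasure channel: capacity C = 1 − ε.
C = 1 − 0.402 = 0.5980 bits per channel use.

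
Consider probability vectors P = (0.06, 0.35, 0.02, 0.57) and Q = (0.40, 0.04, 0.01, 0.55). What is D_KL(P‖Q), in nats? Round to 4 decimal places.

0.6796 nats

D(P‖Q) = Σ p·ln(p/q).
  0.06·ln(0.06/0.40) = -0.11383
  0.35·ln(0.35/0.04) = 0.75917
  0.02·ln(0.02/0.01) = 0.01386
  0.57·ln(0.57/0.55) = 0.02036
D(P‖Q) = 0.6796 nats.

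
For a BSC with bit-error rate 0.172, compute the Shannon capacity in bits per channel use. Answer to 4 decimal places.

Binary symmetric channel: C = 1 − h₂(ε) where h₂ is the binary entropy function.
h₂(0.172) = −0.172·log₂0.172 − 0.828·log₂0.828 = 0.6623.
C = 1 − 0.6623 = 0.3377 bits per channel use.

0.3377 bits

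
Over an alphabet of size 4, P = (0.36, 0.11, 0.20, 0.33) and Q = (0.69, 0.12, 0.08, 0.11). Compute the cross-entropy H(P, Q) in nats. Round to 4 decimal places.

H(P,Q) = −Σ p·ln q.
  −0.36·ln(0.69) = 0.13358
  −0.11·ln(0.12) = 0.23323
  −0.20·ln(0.08) = 0.50515
  −0.33·ln(0.11) = 0.72840
H(P,Q) = 1.6004 nats.

1.6004 nats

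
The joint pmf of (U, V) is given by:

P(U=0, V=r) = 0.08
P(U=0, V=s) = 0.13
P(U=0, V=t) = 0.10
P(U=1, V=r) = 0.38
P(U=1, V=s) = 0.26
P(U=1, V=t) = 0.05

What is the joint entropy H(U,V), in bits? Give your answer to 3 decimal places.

H(U,V) = −Σ p(x,y)·log₂ p(x,y) over all 6 cells.
  cell (0,r): −0.08·log₂0.08 = 0.2915
  cell (0,s): −0.13·log₂0.13 = 0.3826
  cell (0,t): −0.10·log₂0.10 = 0.3322
  cell (1,r): −0.38·log₂0.38 = 0.5305
  cell (1,s): −0.26·log₂0.26 = 0.5053
  cell (1,t): −0.05·log₂0.05 = 0.2161
Sum = 2.258 bits.

2.258 bits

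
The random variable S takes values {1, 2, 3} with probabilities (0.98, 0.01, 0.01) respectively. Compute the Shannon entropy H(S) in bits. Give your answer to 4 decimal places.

H(S) = −Σ p·log₂ p.
  −(0.98)·log₂(0.98) = 0.02856
  −(0.01)·log₂(0.01) = 0.06644
  −(0.01)·log₂(0.01) = 0.06644
Sum: 0.02856 + 0.06644 + 0.06644 = 0.1614 bits.

0.1614 bits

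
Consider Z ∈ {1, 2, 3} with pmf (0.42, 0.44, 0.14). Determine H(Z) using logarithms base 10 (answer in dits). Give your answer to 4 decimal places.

H(Z) = −Σ p·log₁₀ p.
  −(0.42)·log₁₀(0.42) = 0.15824
  −(0.44)·log₁₀(0.44) = 0.15688
  −(0.14)·log₁₀(0.14) = 0.11954
Sum: 0.15824 + 0.15688 + 0.11954 = 0.4347 dits.

0.4347 dits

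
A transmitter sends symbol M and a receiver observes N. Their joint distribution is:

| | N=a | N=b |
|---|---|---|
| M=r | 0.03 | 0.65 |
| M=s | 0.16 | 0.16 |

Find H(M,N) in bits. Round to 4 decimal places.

H(M,N) = −Σ p(x,y)·log₂ p(x,y) over all 4 cells.
  cell (r,a): −0.03·log₂0.03 = 0.15177
  cell (r,b): −0.65·log₂0.65 = 0.40397
  cell (s,a): −0.16·log₂0.16 = 0.42302
  cell (s,b): −0.16·log₂0.16 = 0.42302
Sum = 1.4018 bits.

1.4018 bits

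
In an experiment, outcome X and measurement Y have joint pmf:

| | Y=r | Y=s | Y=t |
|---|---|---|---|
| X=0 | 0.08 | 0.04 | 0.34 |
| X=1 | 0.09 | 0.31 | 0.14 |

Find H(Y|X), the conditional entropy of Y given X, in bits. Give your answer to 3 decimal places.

Chain rule: H(Y|X) = H(X,Y) − H(X).
Marginals: p(X) = (0.4600, 0.5400), p(Y) = (0.1700, 0.3500, 0.4800).
H(X,Y) = 2.2400 bits; H(X) = 0.9954 bits.
H(Y|X) = 2.2400 − 0.9954 = 1.245 bits.

1.245 bits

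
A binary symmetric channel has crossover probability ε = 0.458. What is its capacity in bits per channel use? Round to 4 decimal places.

0.0051 bits

Binary symmetric channel: C = 1 − h₂(ε) where h₂ is the binary entropy function.
h₂(0.458) = −0.458·log₂0.458 − 0.542·log₂0.542 = 0.9949.
C = 1 − 0.9949 = 0.0051 bits per channel use.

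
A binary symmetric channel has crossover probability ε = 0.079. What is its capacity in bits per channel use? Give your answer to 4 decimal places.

Binary symmetric channel: C = 1 − h₂(ε) where h₂ is the binary entropy function.
h₂(0.079) = −0.079·log₂0.079 − 0.921·log₂0.921 = 0.3986.
C = 1 − 0.3986 = 0.6014 bits per channel use.

0.6014 bits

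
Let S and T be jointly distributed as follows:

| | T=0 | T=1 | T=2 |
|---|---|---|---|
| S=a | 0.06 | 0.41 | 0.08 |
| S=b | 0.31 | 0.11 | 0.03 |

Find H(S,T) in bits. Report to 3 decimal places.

H(S,T) = −Σ p(x,y)·log₂ p(x,y) over all 6 cells.
  cell (a,0): −0.06·log₂0.06 = 0.2435
  cell (a,1): −0.41·log₂0.41 = 0.5274
  cell (a,2): −0.08·log₂0.08 = 0.2915
  cell (b,0): −0.31·log₂0.31 = 0.5238
  cell (b,1): −0.11·log₂0.11 = 0.3503
  cell (b,2): −0.03·log₂0.03 = 0.1518
Sum = 2.088 bits.

2.088 bits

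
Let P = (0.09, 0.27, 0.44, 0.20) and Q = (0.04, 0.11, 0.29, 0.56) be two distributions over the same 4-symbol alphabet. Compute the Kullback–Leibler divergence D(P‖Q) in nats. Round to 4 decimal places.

0.2929 nats

D(P‖Q) = Σ p·ln(p/q).
  0.09·ln(0.09/0.04) = 0.07298
  0.27·ln(0.27/0.11) = 0.24244
  0.44·ln(0.44/0.29) = 0.18343
  0.20·ln(0.20/0.56) = -0.20592
D(P‖Q) = 0.2929 nats.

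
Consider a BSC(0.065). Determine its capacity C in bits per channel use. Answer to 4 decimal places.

Binary symmetric channel: C = 1 − h₂(ε) where h₂ is the binary entropy function.
h₂(0.065) = −0.065·log₂0.065 − 0.935·log₂0.935 = 0.3470.
C = 1 − 0.3470 = 0.6530 bits per channel use.

0.6530 bits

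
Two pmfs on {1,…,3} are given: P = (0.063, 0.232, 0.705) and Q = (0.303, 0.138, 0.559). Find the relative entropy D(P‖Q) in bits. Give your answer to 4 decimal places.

D(P‖Q) = Σ p·log₂(p/q).
  0.063·log₂(0.063/0.303) = -0.14275
  0.232·log₂(0.232/0.138) = 0.17387
  0.705·log₂(0.705/0.559) = 0.23602
D(P‖Q) = 0.2671 bits.

0.2671 bits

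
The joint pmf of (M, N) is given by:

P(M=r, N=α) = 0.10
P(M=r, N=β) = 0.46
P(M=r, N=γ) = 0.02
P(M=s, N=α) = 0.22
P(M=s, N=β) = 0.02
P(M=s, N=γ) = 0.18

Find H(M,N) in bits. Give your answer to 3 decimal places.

1.999 bits

H(M,N) = −Σ p(x,y)·log₂ p(x,y) over all 6 cells.
  cell (r,α): −0.10·log₂0.10 = 0.3322
  cell (r,β): −0.46·log₂0.46 = 0.5153
  cell (r,γ): −0.02·log₂0.02 = 0.1129
  cell (s,α): −0.22·log₂0.22 = 0.4806
  cell (s,β): −0.02·log₂0.02 = 0.1129
  cell (s,γ): −0.18·log₂0.18 = 0.4453
Sum = 1.999 bits.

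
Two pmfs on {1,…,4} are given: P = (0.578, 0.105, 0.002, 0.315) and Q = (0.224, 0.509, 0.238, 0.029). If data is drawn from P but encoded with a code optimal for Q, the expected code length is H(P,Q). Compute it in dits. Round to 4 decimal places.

0.8919 dits

H(P,Q) = −Σ p·log₁₀ q.
  −0.578·log₁₀(0.224) = 0.37556
  −0.105·log₁₀(0.509) = 0.03079
  −0.002·log₁₀(0.238) = 0.00125
  −0.315·log₁₀(0.029) = 0.48434
H(P,Q) = 0.8919 dits.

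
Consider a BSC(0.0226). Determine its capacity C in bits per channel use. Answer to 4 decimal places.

0.8442 bits

Binary symmetric channel: C = 1 − h₂(ε) where h₂ is the binary entropy function.
h₂(0.0226) = −0.0226·log₂0.0226 − 0.9774·log₂0.9774 = 0.1558.
C = 1 − 0.1558 = 0.8442 bits per channel use.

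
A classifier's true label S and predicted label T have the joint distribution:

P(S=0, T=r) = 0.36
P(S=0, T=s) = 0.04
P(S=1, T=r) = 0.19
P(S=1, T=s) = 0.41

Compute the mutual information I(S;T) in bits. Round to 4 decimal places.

0.2647 bits

Marginals: p(S) = (0.4000, 0.6000), p(T) = (0.5500, 0.4500).
I(S;T) = Σ p(x,y)·log₂[p(x,y)/(p(x)p(y))].
  (0,r): 0.36·log₂(1.6364) = 0.25578
  (0,s): 0.04·log₂(0.2222) = -0.08680
  (1,r): 0.19·log₂(0.5758) = -0.15133
  (1,s): 0.41·log₂(1.5185) = 0.24709
Sum = 0.2647 bits.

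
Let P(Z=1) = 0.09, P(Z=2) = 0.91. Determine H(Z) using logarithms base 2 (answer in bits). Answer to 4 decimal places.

0.4365 bits

H(Z) = −Σ p·log₂ p.
  −(0.09)·log₂(0.09) = 0.31265
  −(0.91)·log₂(0.91) = 0.12382
Sum: 0.31265 + 0.12382 = 0.4365 bits.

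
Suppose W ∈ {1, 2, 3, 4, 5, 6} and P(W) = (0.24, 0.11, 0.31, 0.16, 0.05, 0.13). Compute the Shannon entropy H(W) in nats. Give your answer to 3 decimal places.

H(W) = −Σ p·ln p.
  −(0.24)·ln(0.24) = 0.3425
  −(0.11)·ln(0.11) = 0.2428
  −(0.31)·ln(0.31) = 0.3631
  −(0.16)·ln(0.16) = 0.2932
  −(0.05)·ln(0.05) = 0.1498
  −(0.13)·ln(0.13) = 0.2652
Sum: 0.3425 + 0.2428 + 0.3631 + 0.2932 + 0.1498 + 0.2652 = 1.657 nats.

1.657 nats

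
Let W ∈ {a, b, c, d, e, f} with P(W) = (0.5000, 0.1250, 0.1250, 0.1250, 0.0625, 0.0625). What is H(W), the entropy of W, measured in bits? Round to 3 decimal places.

H(W) = −Σ p·log₂ p.
  −(0.5000)·log₂(0.5000) = 0.5000
  −(0.1250)·log₂(0.1250) = 0.3750
  −(0.1250)·log₂(0.1250) = 0.3750
  −(0.1250)·log₂(0.1250) = 0.3750
  −(0.0625)·log₂(0.0625) = 0.2500
  −(0.0625)·log₂(0.0625) = 0.2500
Sum: 0.5000 + 0.3750 + 0.3750 + 0.3750 + 0.2500 + 0.2500 = 2.125 bits.

2.125 bits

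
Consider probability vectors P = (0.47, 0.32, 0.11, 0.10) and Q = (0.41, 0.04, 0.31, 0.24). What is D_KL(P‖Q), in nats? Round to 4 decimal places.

D(P‖Q) = Σ p·ln(p/q).
  0.47·ln(0.47/0.41) = 0.06419
  0.32·ln(0.32/0.04) = 0.66542
  0.11·ln(0.11/0.31) = -0.11397
  0.10·ln(0.10/0.24) = -0.08755
D(P‖Q) = 0.5281 nats.

0.5281 nats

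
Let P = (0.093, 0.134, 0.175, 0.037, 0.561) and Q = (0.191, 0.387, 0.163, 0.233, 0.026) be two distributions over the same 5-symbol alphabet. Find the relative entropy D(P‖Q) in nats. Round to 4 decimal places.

1.4585 nats

D(P‖Q) = Σ p·ln(p/q).
  0.093·ln(0.093/0.191) = -0.06693
  0.134·ln(0.134/0.387) = -0.14212
  0.175·ln(0.175/0.163) = 0.01243
  0.037·ln(0.037/0.233) = -0.06808
  0.561·ln(0.561/0.026) = 1.72318
D(P‖Q) = 1.4585 nats.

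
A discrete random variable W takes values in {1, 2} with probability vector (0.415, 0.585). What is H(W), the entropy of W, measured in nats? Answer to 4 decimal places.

H(W) = −Σ p·ln p.
  −(0.415)·ln(0.415) = 0.36498
  −(0.585)·ln(0.585) = 0.31364
Sum: 0.36498 + 0.31364 = 0.6786 nats.

0.6786 nats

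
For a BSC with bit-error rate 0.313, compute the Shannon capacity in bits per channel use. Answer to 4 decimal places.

0.1034 bits

Binary symmetric channel: C = 1 − h₂(ε) where h₂ is the binary entropy function.
h₂(0.313) = −0.313·log₂0.313 − 0.687·log₂0.687 = 0.8966.
C = 1 − 0.8966 = 0.1034 bits per channel use.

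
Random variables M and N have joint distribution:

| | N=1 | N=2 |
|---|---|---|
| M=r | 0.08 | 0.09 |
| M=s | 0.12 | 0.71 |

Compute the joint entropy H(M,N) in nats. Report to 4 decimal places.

0.9164 nats

H(M,N) = −Σ p(x,y)·ln p(x,y) over all 4 cells.
  cell (r,1): −0.08·ln0.08 = 0.20206
  cell (r,2): −0.09·ln0.09 = 0.21672
  cell (s,1): −0.12·ln0.12 = 0.25443
  cell (s,2): −0.71·ln0.71 = 0.24317
Sum = 0.9164 nats.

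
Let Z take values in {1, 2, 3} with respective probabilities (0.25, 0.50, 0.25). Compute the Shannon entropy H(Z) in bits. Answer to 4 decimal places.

H(Z) = −Σ p·log₂ p.
  −(0.25)·log₂(0.25) = 0.50000
  −(0.50)·log₂(0.50) = 0.50000
  −(0.25)·log₂(0.25) = 0.50000
Sum: 0.50000 + 0.50000 + 0.50000 = 1.5000 bits.

1.5000 bits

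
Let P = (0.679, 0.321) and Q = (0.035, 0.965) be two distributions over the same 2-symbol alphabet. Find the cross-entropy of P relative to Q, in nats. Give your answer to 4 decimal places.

H(P,Q) = −Σ p·ln q.
  −0.679·ln(0.035) = 2.27628
  −0.321·ln(0.965) = 0.01144
H(P,Q) = 2.2877 nats.

2.2877 nats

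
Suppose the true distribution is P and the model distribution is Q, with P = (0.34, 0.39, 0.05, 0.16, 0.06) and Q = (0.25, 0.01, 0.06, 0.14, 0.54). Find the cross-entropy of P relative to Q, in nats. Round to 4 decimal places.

2.7596 nats

H(P,Q) = −Σ p·ln q.
  −0.34·ln(0.25) = 0.47134
  −0.39·ln(0.01) = 1.79602
  −0.05·ln(0.06) = 0.14067
  −0.16·ln(0.14) = 0.31458
  −0.06·ln(0.54) = 0.03697
H(P,Q) = 2.7596 nats.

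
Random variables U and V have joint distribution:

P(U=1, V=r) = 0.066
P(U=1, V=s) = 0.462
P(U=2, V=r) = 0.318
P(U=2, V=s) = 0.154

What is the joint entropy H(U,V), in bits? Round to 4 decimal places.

H(U,V) = −Σ p(x,y)·log₂ p(x,y) over all 4 cells.
  cell (1,r): −0.066·log₂0.066 = 0.25881
  cell (1,s): −0.462·log₂0.462 = 0.51468
  cell (2,r): −0.318·log₂0.318 = 0.52562
  cell (2,s): −0.154·log₂0.154 = 0.41565
Sum = 1.7148 bits.

1.7148 bits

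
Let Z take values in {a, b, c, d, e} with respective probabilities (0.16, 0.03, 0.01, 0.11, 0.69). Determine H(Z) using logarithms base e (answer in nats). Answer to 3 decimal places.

H(Z) = −Σ p·ln p.
  −(0.16)·ln(0.16) = 0.2932
  −(0.03)·ln(0.03) = 0.1052
  −(0.01)·ln(0.01) = 0.0461
  −(0.11)·ln(0.11) = 0.2428
  −(0.69)·ln(0.69) = 0.2560
Sum: 0.2932 + 0.1052 + 0.0461 + 0.2428 + 0.2560 = 0.943 nats.

0.943 nats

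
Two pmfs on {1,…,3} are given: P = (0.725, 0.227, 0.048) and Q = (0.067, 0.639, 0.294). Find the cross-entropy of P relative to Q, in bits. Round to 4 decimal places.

H(P,Q) = −Σ p·log₂ q.
  −0.725·log₂(0.067) = 2.82728
  −0.227·log₂(0.639) = 0.14667
  −0.048·log₂(0.294) = 0.08477
H(P,Q) = 3.0587 bits.

3.0587 bits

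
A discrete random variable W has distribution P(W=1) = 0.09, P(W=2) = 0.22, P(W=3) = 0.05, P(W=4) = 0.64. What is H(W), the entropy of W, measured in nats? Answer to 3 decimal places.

0.985 nats

H(W) = −Σ p·ln p.
  −(0.09)·ln(0.09) = 0.2167
  −(0.22)·ln(0.22) = 0.3331
  −(0.05)·ln(0.05) = 0.1498
  −(0.64)·ln(0.64) = 0.2856
Sum: 0.2167 + 0.3331 + 0.1498 + 0.2856 = 0.985 nats.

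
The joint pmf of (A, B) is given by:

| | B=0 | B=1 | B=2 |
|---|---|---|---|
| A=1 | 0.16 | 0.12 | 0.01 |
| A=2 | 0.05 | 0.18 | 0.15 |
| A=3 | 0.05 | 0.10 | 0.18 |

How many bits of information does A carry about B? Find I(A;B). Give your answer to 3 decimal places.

0.217 bits

Marginals: p(A) = (0.2900, 0.3800, 0.3300), p(B) = (0.2600, 0.4000, 0.3400).
I(A;B) = H(A) + H(B) − H(A,B).
H(A) = 1.5762, H(B) = 1.5632, H(A,B) = 2.9221.
I(A;B) = 1.5762 + 1.5632 − 2.9221 = 0.217 bits.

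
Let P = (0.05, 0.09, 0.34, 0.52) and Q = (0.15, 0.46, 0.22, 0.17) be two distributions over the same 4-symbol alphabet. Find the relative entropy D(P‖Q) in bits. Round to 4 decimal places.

D(P‖Q) = Σ p·log₂(p/q).
  0.05·log₂(0.05/0.15) = -0.07925
  0.09·log₂(0.09/0.46) = -0.21183
  0.34·log₂(0.34/0.22) = 0.21353
  0.52·log₂(0.52/0.17) = 0.83875
D(P‖Q) = 0.7612 bits.

0.7612 bits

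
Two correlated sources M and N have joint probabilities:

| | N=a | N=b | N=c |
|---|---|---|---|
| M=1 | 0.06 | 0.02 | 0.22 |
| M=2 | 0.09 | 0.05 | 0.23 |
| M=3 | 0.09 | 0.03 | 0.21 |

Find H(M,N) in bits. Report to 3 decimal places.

H(M,N) = −Σ p(x,y)·log₂ p(x,y) over all 9 cells.
  cell (1,a): −0.06·log₂0.06 = 0.2435
  cell (1,b): −0.02·log₂0.02 = 0.1129
  cell (1,c): −0.22·log₂0.22 = 0.4806
  cell (2,a): −0.09·log₂0.09 = 0.3127
  cell (2,b): −0.05·log₂0.05 = 0.2161
  cell (2,c): −0.23·log₂0.23 = 0.4877
  cell (3,a): −0.09·log₂0.09 = 0.3127
  cell (3,b): −0.03·log₂0.03 = 0.1518
  cell (3,c): −0.21·log₂0.21 = 0.4728
Sum = 2.791 bits.

2.791 bits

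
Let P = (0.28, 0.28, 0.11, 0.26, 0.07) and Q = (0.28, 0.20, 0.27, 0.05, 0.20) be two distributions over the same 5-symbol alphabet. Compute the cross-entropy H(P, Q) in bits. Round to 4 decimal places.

2.6584 bits

H(P,Q) = −Σ p·log₂ q.
  −0.28·log₂(0.28) = 0.51422
  −0.28·log₂(0.20) = 0.65014
  −0.11·log₂(0.27) = 0.20779
  −0.26·log₂(0.05) = 1.12370
  −0.07·log₂(0.20) = 0.16253
H(P,Q) = 2.6584 bits.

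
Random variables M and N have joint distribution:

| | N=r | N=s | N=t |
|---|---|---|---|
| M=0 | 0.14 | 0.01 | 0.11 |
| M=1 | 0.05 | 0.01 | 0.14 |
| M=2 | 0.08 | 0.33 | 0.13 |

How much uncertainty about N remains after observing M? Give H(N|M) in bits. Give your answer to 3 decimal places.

1.246 bits

Marginals: p(M) = (0.2600, 0.2000, 0.5400), p(N) = (0.2700, 0.3500, 0.3800).
H(N|M) = Σ p(M) · H(N|M=·).
  M=0: p=0.2600, H(N|M=0) = 1.1867
  M=1: p=0.2000, H(N|M=1) = 1.0763
  M=2: p=0.5400, H(N|M=2) = 1.3369
Weighted sum = 1.246 bits.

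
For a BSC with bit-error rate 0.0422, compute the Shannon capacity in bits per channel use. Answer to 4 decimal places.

0.7477 bits

Binary symmetric channel: C = 1 − h₂(ε) where h₂ is the binary entropy function.
h₂(0.0422) = −0.0422·log₂0.0422 − 0.9578·log₂0.9578 = 0.2523.
C = 1 − 0.2523 = 0.7477 bits per channel use.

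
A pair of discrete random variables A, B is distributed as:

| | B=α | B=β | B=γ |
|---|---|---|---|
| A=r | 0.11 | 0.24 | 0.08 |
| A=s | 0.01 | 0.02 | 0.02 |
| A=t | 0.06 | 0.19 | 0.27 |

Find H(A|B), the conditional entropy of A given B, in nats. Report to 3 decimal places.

Marginals: p(A) = (0.4300, 0.0500, 0.5200), p(B) = (0.1800, 0.4500, 0.3700).
H(A|B) = Σ p(B) · H(A|B=·).
  B=α: p=0.1800, H(A|B=α) = 0.8277
  B=β: p=0.4500, H(A|B=β) = 0.8377
  B=γ: p=0.3700, H(A|B=γ) = 0.7188
Weighted sum = 0.792 nats.

0.792 nats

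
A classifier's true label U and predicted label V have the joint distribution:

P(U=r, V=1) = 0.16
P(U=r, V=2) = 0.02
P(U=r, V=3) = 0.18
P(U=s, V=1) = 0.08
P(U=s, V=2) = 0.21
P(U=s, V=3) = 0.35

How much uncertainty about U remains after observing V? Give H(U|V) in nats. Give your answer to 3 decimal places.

0.560 nats

Chain rule: H(U|V) = H(U,V) − H(V).
Marginals: p(U) = (0.3600, 0.6400), p(V) = (0.2400, 0.2300, 0.5300).
H(U,V) = 1.5773 nats; H(V) = 1.0170 nats.
H(U|V) = 1.5773 − 1.0170 = 0.560 nats.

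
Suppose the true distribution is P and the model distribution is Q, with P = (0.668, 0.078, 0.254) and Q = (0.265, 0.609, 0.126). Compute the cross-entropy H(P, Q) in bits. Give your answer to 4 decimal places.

2.0947 bits

H(P,Q) = −Σ p·log₂ q.
  −0.668·log₂(0.265) = 1.27985
  −0.078·log₂(0.609) = 0.05581
  −0.254·log₂(0.126) = 0.75908
H(P,Q) = 2.0947 bits.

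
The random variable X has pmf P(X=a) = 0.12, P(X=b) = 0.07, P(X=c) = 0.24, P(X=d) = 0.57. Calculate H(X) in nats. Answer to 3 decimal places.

H(X) = −Σ p·ln p.
  −(0.12)·ln(0.12) = 0.2544
  −(0.07)·ln(0.07) = 0.1861
  −(0.24)·ln(0.24) = 0.3425
  −(0.57)·ln(0.57) = 0.3204
Sum: 0.2544 + 0.1861 + 0.3425 + 0.3204 = 1.103 nats.

1.103 nats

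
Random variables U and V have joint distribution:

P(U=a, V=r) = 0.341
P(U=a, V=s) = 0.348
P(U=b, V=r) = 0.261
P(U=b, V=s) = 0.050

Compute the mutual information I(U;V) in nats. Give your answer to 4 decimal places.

Marginals: p(U) = (0.6890, 0.3110), p(V) = (0.6020, 0.3980).
I(U;V) = H(U) + H(V) − H(U,V).
H(U) = 0.6199, H(V) = 0.6722, H(U,V) = 1.2346.
I(U;V) = 0.6199 + 0.6722 − 1.2346 = 0.0575 nats.

0.0575 nats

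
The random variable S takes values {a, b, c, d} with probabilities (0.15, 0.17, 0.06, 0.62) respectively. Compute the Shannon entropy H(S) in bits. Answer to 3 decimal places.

H(S) = −Σ p·log₂ p.
  −(0.15)·log₂(0.15) = 0.4105
  −(0.17)·log₂(0.17) = 0.4346
  −(0.06)·log₂(0.06) = 0.2435
  −(0.62)·log₂(0.62) = 0.4276
Sum: 0.4105 + 0.4346 + 0.2435 + 0.4276 = 1.516 bits.

1.516 bits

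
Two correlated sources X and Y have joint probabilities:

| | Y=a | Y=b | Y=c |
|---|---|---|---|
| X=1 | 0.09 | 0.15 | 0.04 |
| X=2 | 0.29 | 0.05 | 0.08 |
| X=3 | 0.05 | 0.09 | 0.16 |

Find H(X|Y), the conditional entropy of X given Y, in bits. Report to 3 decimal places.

1.331 bits

Chain rule: H(X|Y) = H(X,Y) − H(Y).
Marginals: p(X) = (0.2800, 0.4200, 0.3000), p(Y) = (0.4300, 0.2900, 0.2800).
H(X,Y) = 2.8862 bits; H(Y) = 1.5557 bits.
H(X|Y) = 2.8862 − 1.5557 = 1.331 bits.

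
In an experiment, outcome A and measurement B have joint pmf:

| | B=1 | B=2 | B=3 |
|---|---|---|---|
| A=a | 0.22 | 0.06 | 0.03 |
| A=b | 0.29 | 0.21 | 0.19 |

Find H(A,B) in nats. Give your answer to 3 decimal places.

1.609 nats

H(A,B) = −Σ p(x,y)·ln p(x,y) over all 6 cells.
  cell (a,1): −0.22·ln0.22 = 0.3331
  cell (a,2): −0.06·ln0.06 = 0.1688
  cell (a,3): −0.03·ln0.03 = 0.1052
  cell (b,1): −0.29·ln0.29 = 0.3590
  cell (b,2): −0.21·ln0.21 = 0.3277
  cell (b,3): −0.19·ln0.19 = 0.3155
Sum = 1.609 nats.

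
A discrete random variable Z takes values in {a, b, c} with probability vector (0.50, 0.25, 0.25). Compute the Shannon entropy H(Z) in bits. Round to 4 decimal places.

H(Z) = −Σ p·log₂ p.
  −(0.50)·log₂(0.50) = 0.50000
  −(0.25)·log₂(0.25) = 0.50000
  −(0.25)·log₂(0.25) = 0.50000
Sum: 0.50000 + 0.50000 + 0.50000 = 1.5000 bits.

1.5000 bits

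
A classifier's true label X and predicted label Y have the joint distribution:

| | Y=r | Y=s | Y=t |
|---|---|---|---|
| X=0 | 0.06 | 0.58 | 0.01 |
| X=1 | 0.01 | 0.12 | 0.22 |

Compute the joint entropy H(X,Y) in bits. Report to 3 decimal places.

H(X,Y) = −Σ p(x,y)·log₂ p(x,y) over all 6 cells.
  cell (0,r): −0.06·log₂0.06 = 0.2435
  cell (0,s): −0.58·log₂0.58 = 0.4558
  cell (0,t): −0.01·log₂0.01 = 0.0664
  cell (1,r): −0.01·log₂0.01 = 0.0664
  cell (1,s): −0.12·log₂0.12 = 0.3671
  cell (1,t): −0.22·log₂0.22 = 0.4806
Sum = 1.680 bits.

1.680 bits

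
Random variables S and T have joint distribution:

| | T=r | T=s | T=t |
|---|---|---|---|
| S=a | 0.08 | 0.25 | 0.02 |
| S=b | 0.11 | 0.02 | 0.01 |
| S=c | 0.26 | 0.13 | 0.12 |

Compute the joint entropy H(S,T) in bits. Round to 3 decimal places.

2.689 bits

H(S,T) = −Σ p(x,y)·log₂ p(x,y) over all 9 cells.
  cell (a,r): −0.08·log₂0.08 = 0.2915
  cell (a,s): −0.25·log₂0.25 = 0.5000
  cell (a,t): −0.02·log₂0.02 = 0.1129
  cell (b,r): −0.11·log₂0.11 = 0.3503
  cell (b,s): −0.02·log₂0.02 = 0.1129
  cell (b,t): −0.01·log₂0.01 = 0.0664
  cell (c,r): −0.26·log₂0.26 = 0.5053
  cell (c,s): −0.13·log₂0.13 = 0.3826
  cell (c,t): −0.12·log₂0.12 = 0.3671
Sum = 2.689 bits.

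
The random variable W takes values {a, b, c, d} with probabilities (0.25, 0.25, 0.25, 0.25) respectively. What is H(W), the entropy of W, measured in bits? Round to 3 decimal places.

H(W) = −Σ p·log₂ p.
  −(0.25)·log₂(0.25) = 0.5000
  −(0.25)·log₂(0.25) = 0.5000
  −(0.25)·log₂(0.25) = 0.5000
  −(0.25)·log₂(0.25) = 0.5000
Sum: 0.5000 + 0.5000 + 0.5000 + 0.5000 = 2.000 bits.

2.000 bits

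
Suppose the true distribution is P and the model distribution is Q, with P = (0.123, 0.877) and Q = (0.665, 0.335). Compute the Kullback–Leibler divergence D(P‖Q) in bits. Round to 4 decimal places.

0.9182 bits

D(P‖Q) = Σ p·log₂(p/q).
  0.123·log₂(0.123/0.665) = -0.29947
  0.877·log₂(0.877/0.335) = 1.21764
D(P‖Q) = 0.9182 bits.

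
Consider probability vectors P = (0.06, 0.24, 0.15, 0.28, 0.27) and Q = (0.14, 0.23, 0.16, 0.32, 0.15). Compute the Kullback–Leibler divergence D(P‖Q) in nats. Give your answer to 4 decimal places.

0.0710 nats

D(P‖Q) = Σ p·ln(p/q).
  0.06·ln(0.06/0.14) = -0.05084
  0.24·ln(0.24/0.23) = 0.01021
  0.15·ln(0.15/0.16) = -0.00968
  0.28·ln(0.28/0.32) = -0.03739
  0.27·ln(0.27/0.15) = 0.15870
D(P‖Q) = 0.0710 nats.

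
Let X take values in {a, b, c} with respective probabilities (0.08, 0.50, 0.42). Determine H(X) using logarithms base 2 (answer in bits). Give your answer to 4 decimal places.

H(X) = −Σ p·log₂ p.
  −(0.08)·log₂(0.08) = 0.29151
  −(0.50)·log₂(0.50) = 0.50000
  −(0.42)·log₂(0.42) = 0.52565
Sum: 0.29151 + 0.50000 + 0.52565 = 1.3172 bits.

1.3172 bits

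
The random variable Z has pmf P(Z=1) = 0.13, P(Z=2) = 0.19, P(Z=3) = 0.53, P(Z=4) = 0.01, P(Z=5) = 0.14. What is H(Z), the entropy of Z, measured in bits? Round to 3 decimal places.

H(Z) = −Σ p·log₂ p.
  −(0.13)·log₂(0.13) = 0.3826
  −(0.19)·log₂(0.19) = 0.4552
  −(0.53)·log₂(0.53) = 0.4854
  −(0.01)·log₂(0.01) = 0.0664
  −(0.14)·log₂(0.14) = 0.3971
Sum: 0.3826 + 0.4552 + 0.4854 + 0.0664 + 0.3971 = 1.787 bits.

1.787 bits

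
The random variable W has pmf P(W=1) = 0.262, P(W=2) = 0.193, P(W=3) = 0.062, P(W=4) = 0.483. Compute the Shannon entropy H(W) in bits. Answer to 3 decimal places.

1.720 bits

H(W) = −Σ p·log₂ p.
  −(0.262)·log₂(0.262) = 0.5063
  −(0.193)·log₂(0.193) = 0.4581
  −(0.062)·log₂(0.062) = 0.2487
  −(0.483)·log₂(0.483) = 0.5071
Sum: 0.5063 + 0.4581 + 0.2487 + 0.5071 = 1.720 bits.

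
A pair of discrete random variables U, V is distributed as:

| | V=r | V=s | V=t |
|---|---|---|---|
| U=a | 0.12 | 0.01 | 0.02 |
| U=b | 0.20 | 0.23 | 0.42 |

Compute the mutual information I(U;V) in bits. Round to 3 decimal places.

Marginals: p(U) = (0.1500, 0.8500), p(V) = (0.3200, 0.2400, 0.4400).
I(U;V) = H(U) + H(V) − H(U,V).
H(U) = 0.6098, H(V) = 1.5413, H(U,V) = 2.0241.
I(U;V) = 0.6098 + 1.5413 − 2.0241 = 0.127 bits.

0.127 bits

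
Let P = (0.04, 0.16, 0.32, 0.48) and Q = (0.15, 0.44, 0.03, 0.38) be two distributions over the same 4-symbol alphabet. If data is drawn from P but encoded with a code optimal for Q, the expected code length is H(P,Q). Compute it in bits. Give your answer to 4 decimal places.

H(P,Q) = −Σ p·log₂ q.
  −0.04·log₂(0.15) = 0.10948
  −0.16·log₂(0.44) = 0.18951
  −0.32·log₂(0.03) = 1.61885
  −0.48·log₂(0.38) = 0.67005
H(P,Q) = 2.5879 bits.

2.5879 bits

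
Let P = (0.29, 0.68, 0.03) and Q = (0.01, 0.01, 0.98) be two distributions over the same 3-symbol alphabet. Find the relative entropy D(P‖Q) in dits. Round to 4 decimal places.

D(P‖Q) = Σ p·log₁₀(p/q).
  0.29·log₁₀(0.29/0.01) = 0.42410
  0.68·log₁₀(0.68/0.01) = 1.24611
  0.03·log₁₀(0.03/0.98) = -0.04542
D(P‖Q) = 1.6248 dits.

1.6248 dits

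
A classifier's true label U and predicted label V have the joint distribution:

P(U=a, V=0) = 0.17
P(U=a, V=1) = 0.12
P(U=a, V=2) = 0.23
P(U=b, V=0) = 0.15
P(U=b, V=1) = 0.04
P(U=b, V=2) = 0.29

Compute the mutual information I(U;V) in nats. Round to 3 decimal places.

0.024 nats

Marginals: p(U) = (0.5200, 0.4800), p(V) = (0.3200, 0.1600, 0.5200).
I(U;V) = Σ p(x,y)·ln[p(x,y)/(p(x)p(y))].
  (a,0): 0.17·ln(1.0216) = 0.0036
  (a,1): 0.12·ln(1.4423) = 0.0439
  (a,2): 0.23·ln(0.8506) = -0.0372
  (b,0): 0.15·ln(0.9766) = -0.0036
  (b,1): 0.04·ln(0.5208) = -0.0261
  (b,2): 0.29·ln(1.1619) = 0.0435
Sum = 0.024 nats.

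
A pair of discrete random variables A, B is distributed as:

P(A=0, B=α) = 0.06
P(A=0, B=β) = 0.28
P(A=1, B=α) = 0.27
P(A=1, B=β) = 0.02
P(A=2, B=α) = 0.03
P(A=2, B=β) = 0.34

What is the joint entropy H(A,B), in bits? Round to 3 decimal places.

2.062 bits

H(A,B) = −Σ p(x,y)·log₂ p(x,y) over all 6 cells.
  cell (0,α): −0.06·log₂0.06 = 0.2435
  cell (0,β): −0.28·log₂0.28 = 0.5142
  cell (1,α): −0.27·log₂0.27 = 0.5100
  cell (1,β): −0.02·log₂0.02 = 0.1129
  cell (2,α): −0.03·log₂0.03 = 0.1518
  cell (2,β): −0.34·log₂0.34 = 0.5292
Sum = 2.062 bits.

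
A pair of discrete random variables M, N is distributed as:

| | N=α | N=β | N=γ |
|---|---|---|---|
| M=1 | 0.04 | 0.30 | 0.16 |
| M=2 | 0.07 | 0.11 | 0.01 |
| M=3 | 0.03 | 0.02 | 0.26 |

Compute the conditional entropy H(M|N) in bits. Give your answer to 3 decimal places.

Marginals: p(M) = (0.5000, 0.1900, 0.3100), p(N) = (0.1400, 0.4300, 0.4300).
H(M|N) = Σ p(N) · H(M|N=·).
  N=α: p=0.1400, H(M|N=α) = 1.4926
  N=β: p=0.4300, H(M|N=β) = 1.0714
  N=γ: p=0.4300, H(M|N=γ) = 1.0958
Weighted sum = 1.141 bits.

1.141 bits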